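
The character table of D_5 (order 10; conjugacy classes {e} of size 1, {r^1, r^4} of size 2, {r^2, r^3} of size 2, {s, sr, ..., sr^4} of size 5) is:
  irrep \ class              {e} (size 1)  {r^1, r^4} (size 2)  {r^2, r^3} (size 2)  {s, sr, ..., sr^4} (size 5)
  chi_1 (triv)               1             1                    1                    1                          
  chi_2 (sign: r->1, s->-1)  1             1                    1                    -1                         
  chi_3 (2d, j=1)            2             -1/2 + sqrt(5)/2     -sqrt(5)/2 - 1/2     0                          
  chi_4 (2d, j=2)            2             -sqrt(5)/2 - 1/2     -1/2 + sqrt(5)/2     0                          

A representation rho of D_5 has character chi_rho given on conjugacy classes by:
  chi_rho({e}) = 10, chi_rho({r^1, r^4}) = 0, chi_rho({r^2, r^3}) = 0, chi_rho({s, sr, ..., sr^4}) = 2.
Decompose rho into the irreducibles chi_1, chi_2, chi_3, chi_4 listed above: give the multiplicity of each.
Multiplicities: chi_1: 2, chi_2: 0, chi_3: 2, chi_4: 2.

Solution. Use <chi_rho, chi> = (1/|G|) sum_C |C| * chi_rho(C) * conj(chi(C)) with |G| = 10 for each irreducible chi in the table:
  <chi_rho, chi_1> = (1/10)[1*(10)*conj(1) + 2*(0)*conj(1) + 2*(0)*conj(1) + 5*(2)*conj(1)]
      = (1/10)[(10) + (0) + (0) + (10)] = 20/10 = 2
  <chi_rho, chi_2> = (1/10)[1*(10)*conj(1) + 2*(0)*conj(1) + 2*(0)*conj(1) + 5*(2)*conj(-1)]
      = (1/10)[(10) + (0) + (0) + (-10)] = 0/10 = 0
  <chi_rho, chi_3> = (1/10)[1*(10)*conj(2) + 2*(0)*conj(-1/2 + sqrt(5)/2) + 2*(0)*conj(-sqrt(5)/2 - 1/2) + 5*(2)*conj(0)]
      = (1/10)[(20) + (0) + (0) + (0)] = 20/10 = 2
  <chi_rho, chi_4> = (1/10)[1*(10)*conj(2) + 2*(0)*conj(-sqrt(5)/2 - 1/2) + 2*(0)*conj(-1/2 + sqrt(5)/2) + 5*(2)*conj(0)]
      = (1/10)[(20) + (0) + (0) + (0)] = 20/10 = 2
Dimension check: dim(rho) = sum (mult * dim) = 2*1 + 0*1 + 2*2 + 2*2 = 10 = chi_rho(e) = 10.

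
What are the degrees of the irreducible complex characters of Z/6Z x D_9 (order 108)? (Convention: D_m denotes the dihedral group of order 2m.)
Dimensions: 1, 1, 1, 1, 1, 1, 1, 1, 1, 1, 1, 1, 2, 2, 2, 2, 2, 2, 2, 2, 2, 2, 2, 2, 2, 2, 2, 2, 2, 2, 2, 2, 2, 2, 2, 2

Reasoning: There are 36 irreducibles (= number of conjugacy classes). Their dimensions d_i satisfy sum d_i^2 = |G| = 108: 1 + 1 + 1 + 1 + 1 + 1 + 1 + 1 + 1 + 1 + 1 + 1 + 4 + 4 + 4 + 4 + 4 + 4 + 4 + 4 + 4 + 4 + 4 + 4 + 4 + 4 + 4 + 4 + 4 + 4 + 4 + 4 + 4 + 4 + 4 + 4 = 108. (For the product with Z/6Z: each of the 6 1-dim characters of Z/6Z tensors with each irrep of D_9, giving 6 copies of each D_9-dimension.)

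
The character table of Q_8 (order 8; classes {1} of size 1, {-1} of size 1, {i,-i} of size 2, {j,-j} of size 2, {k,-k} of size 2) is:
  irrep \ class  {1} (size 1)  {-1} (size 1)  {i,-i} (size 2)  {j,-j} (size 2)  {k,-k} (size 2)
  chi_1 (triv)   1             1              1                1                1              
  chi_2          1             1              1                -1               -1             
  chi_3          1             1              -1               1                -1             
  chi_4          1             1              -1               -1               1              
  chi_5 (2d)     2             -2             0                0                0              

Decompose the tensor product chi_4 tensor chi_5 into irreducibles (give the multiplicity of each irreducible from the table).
chi_4 tensor chi_5 = chi_5 (all other irreducibles have multiplicity 0).

Justification: The character of a tensor product is the pointwise product (chi_4 * chi_5)(C) = chi_4(C) * chi_5(C):
  {1}: (1)*(2), {-1}: (1)*(-2), {i,-i}: (-1)*(0), {j,-j}: (-1)*(0), {k,-k}: (1)*(0)
so (chi_4 * chi_5) takes values
  {1} -> 2, {-1} -> -2, {i,-i} -> 0, {j,-j} -> 0, {k,-k} -> 0.
Now take the inner product of this character with each irreducible chi from the table, <chi_4*chi_5, chi> = (1/8) sum_C |C| (chi_4*chi_5)(C) conj(chi(C)):
  <chi_4*chi_5, chi_1> = (1/8)[1*(2)*conj(1) + 1*(-2)*conj(1) + 2*(0)*conj(1) + 2*(0)*conj(1) + 2*(0)*conj(1)]
      = (1/8)[(2) + (-2) + (0) + (0) + (0)] = 0/8 = 0
  <chi_4*chi_5, chi_2> = (1/8)[1*(2)*conj(1) + 1*(-2)*conj(1) + 2*(0)*conj(1) + 2*(0)*conj(-1) + 2*(0)*conj(-1)]
      = (1/8)[(2) + (-2) + (0) + (0) + (0)] = 0/8 = 0
  <chi_4*chi_5, chi_3> = (1/8)[1*(2)*conj(1) + 1*(-2)*conj(1) + 2*(0)*conj(-1) + 2*(0)*conj(1) + 2*(0)*conj(-1)]
      = (1/8)[(2) + (-2) + (0) + (0) + (0)] = 0/8 = 0
  <chi_4*chi_5, chi_4> = (1/8)[1*(2)*conj(1) + 1*(-2)*conj(1) + 2*(0)*conj(-1) + 2*(0)*conj(-1) + 2*(0)*conj(1)]
      = (1/8)[(2) + (-2) + (0) + (0) + (0)] = 0/8 = 0
  <chi_4*chi_5, chi_5> = (1/8)[1*(2)*conj(2) + 1*(-2)*conj(-2) + 2*(0)*conj(0) + 2*(0)*conj(0) + 2*(0)*conj(0)]
      = (1/8)[(4) + (4) + (0) + (0) + (0)] = 8/8 = 1
Hence the multiplicities are chi_5: 1. Dimension check: dim(chi_4)*dim(chi_5) = 1*2 = 2 and sum (mult * dim) = 1*2 = 2.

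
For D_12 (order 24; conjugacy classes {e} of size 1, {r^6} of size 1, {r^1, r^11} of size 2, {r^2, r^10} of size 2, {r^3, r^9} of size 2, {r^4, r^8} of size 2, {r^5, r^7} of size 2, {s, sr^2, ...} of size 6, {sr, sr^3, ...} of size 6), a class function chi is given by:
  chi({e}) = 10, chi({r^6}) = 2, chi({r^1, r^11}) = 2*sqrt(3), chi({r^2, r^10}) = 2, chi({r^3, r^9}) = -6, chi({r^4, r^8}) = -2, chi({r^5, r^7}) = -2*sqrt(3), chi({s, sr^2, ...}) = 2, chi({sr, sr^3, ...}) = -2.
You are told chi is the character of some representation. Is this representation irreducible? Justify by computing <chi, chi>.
Not irreducible (reducible): <chi, chi> = 12 > 1.

Details: <chi, chi> = (1/|G|) sum_C |C| * |chi(C)|^2 = (1/24)[1*|10|^2 + 1*|2|^2 + 2*|2*sqrt(3)|^2 + 2*|2|^2 + 2*|-6|^2 + 2*|-2|^2 + 2*|-2*sqrt(3)|^2 + 6*|2|^2 + 6*|-2|^2]
  = (1/24)[(100) + (4) + (24) + (8) + (72) + (8) + (24) + (24) + (24)] = 288/24 = 12.
A character is irreducible iff <chi, chi> = 1, so this representation is reducible.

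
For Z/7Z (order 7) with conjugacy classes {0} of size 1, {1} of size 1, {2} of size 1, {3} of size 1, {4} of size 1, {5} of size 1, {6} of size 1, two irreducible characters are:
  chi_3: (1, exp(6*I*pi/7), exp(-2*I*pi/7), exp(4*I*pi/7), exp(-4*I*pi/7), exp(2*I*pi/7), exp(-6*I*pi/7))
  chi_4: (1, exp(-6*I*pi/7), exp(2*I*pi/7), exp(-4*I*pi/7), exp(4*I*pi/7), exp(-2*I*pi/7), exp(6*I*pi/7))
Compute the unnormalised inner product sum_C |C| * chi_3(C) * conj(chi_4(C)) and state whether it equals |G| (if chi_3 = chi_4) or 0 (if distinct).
Sum = 0; so <chi_3, chi_4> = 0 (distinct irreducibles are orthogonal).

Working: Compute term by term over conjugacy classes (|C| * chi_3(C) * conj(chi_4(C))):
  1*(1)*conj(1) + 1*(exp(6*I*pi/7))*conj(exp(-6*I*pi/7)) + 1*(exp(-2*I*pi/7))*conj(exp(2*I*pi/7)) + 1*(exp(4*I*pi/7))*conj(exp(-4*I*pi/7)) + 1*(exp(-4*I*pi/7))*conj(exp(4*I*pi/7)) + 1*(exp(2*I*pi/7))*conj(exp(-2*I*pi/7)) + 1*(exp(-6*I*pi/7))*conj(exp(6*I*pi/7))
  = (1) + (exp(-2*I*pi/7)) + (exp(-4*I*pi/7)) + (exp(-6*I*pi/7)) + (exp(6*I*pi/7)) + (exp(4*I*pi/7)) + (exp(2*I*pi/7))
  = 0.
(Exp terms are combined using exp(i*s)*conj(exp(i*t)) = exp(i*(s-t)), and sums of them are collapsed using the identity that for every m > 1 the m distinct m-th roots of unity sum to 0, e.g. 1 + exp(2*I*pi/3) + exp(-2*I*pi/3) = 0.)
Dividing by |G| = 7 gives 0/7 = 0, matching the row-orthogonality relation <chi_3, chi_4> = [chi_3 = chi_4].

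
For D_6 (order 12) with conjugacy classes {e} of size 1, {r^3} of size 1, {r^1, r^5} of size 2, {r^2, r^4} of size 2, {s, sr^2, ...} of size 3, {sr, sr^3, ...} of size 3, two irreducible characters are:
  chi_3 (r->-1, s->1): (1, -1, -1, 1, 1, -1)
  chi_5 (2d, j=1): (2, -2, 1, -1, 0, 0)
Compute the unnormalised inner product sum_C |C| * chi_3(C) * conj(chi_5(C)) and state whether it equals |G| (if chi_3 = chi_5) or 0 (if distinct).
Sum = 0; so <chi_3, chi_5> = 0 (distinct irreducibles are orthogonal).

Justification: Compute term by term over conjugacy classes (|C| * chi_3(C) * conj(chi_5(C))):
  1*(1)*conj(2) + 1*(-1)*conj(-2) + 2*(-1)*conj(1) + 2*(1)*conj(-1) + 3*(1)*conj(0) + 3*(-1)*conj(0)
  = (2) + (2) + (-2) + (-2) + (0) + (0)
  = 0.
Dividing by |G| = 12 gives 0/12 = 0, matching the row-orthogonality relation <chi_3, chi_5> = [chi_3 = chi_5].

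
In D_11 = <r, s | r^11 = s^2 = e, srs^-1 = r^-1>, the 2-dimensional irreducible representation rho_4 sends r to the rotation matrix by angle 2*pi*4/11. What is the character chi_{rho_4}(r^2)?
chi_{rho_4}(r^2) = 2*cos(2*pi*4*2/11) = -2*cos(5*pi/11)

Reasoning: rho_4(r^2) is rotation by angle 2*pi*4*2/11, whose trace is 2*cos(2*pi*4*2/11) = -2*cos(5*pi/11).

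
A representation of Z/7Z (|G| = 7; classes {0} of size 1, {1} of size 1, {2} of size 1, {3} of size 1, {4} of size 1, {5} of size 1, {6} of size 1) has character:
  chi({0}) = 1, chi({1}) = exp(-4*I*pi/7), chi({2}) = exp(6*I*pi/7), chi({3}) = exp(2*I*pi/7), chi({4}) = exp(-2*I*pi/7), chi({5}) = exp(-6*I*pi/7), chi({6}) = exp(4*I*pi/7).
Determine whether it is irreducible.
Irreducible: <chi, chi> = 1.

Working: <chi, chi> = (1/|G|) sum_C |C| * |chi(C)|^2 = (1/7)[1*|1|^2 + 1*|exp(-4*I*pi/7)|^2 + 1*|exp(6*I*pi/7)|^2 + 1*|exp(2*I*pi/7)|^2 + 1*|exp(-2*I*pi/7)|^2 + 1*|exp(-6*I*pi/7)|^2 + 1*|exp(4*I*pi/7)|^2]
  = (1/7)[(1) + (1) + (1) + (1) + (1) + (1) + (1)] = 7/7 = 1.
(Exp terms are combined using exp(i*s)*conj(exp(i*t)) = exp(i*(s-t)), and sums of them are collapsed using the identity that for every m > 1 the m distinct m-th roots of unity sum to 0, e.g. 1 + exp(2*I*pi/3) + exp(-2*I*pi/3) = 0.)
A character is irreducible iff <chi, chi> = 1, so this representation is irreducible.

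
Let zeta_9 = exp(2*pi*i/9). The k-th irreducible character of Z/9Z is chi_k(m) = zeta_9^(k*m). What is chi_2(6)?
chi_2(6) = zeta_9^12 = exp(2*I*pi/3)

Proof sketch: chi_2(6) = zeta_9^(2*6) = zeta_9^12. Since zeta_9^9 = 1, this equals zeta_9^3 = exp(2*pi*i*3/9) = exp(2*I*pi/3).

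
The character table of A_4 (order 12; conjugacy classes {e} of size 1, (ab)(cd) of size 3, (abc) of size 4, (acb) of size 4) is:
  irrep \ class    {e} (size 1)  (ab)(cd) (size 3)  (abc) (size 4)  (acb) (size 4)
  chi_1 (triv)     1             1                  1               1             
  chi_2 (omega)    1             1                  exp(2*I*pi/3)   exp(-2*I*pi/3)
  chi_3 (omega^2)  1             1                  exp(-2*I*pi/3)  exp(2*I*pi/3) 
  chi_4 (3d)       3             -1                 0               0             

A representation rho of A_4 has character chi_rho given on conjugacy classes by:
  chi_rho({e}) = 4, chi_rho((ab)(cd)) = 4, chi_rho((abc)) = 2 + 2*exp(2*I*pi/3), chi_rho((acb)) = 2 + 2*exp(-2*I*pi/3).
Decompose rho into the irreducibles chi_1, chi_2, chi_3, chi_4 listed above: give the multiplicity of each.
Multiplicities: chi_1: 2, chi_2: 2, chi_3: 0, chi_4: 0.

Use <chi_rho, chi> = (1/|G|) sum_C |C| * chi_rho(C) * conj(chi(C)) with |G| = 12 for each irreducible chi in the table:
  <chi_rho, chi_1> = (1/12)[1*(4)*conj(1) + 3*(4)*conj(1) + 4*(2 + 2*exp(2*I*pi/3))*conj(1) + 4*(2 + 2*exp(-2*I*pi/3))*conj(1)]
      = (1/12)[(4) + (12) + (8 + 8*exp(2*I*pi/3)) + (8 + 8*exp(-2*I*pi/3))] = 24/12 = 2
  <chi_rho, chi_2> = (1/12)[1*(4)*conj(1) + 3*(4)*conj(1) + 4*(2 + 2*exp(2*I*pi/3))*conj(exp(2*I*pi/3)) + 4*(2 + 2*exp(-2*I*pi/3))*conj(exp(-2*I*pi/3))]
      = (1/12)[(4) + (12) + (8 + 8*exp(-2*I*pi/3)) + (8 + 8*exp(2*I*pi/3))] = 24/12 = 2
  <chi_rho, chi_3> = (1/12)[1*(4)*conj(1) + 3*(4)*conj(1) + 4*(2 + 2*exp(2*I*pi/3))*conj(exp(-2*I*pi/3)) + 4*(2 + 2*exp(-2*I*pi/3))*conj(exp(2*I*pi/3))]
      = (1/12)[(4) + (12) + (-8) + (-8)] = 0/12 = 0
  <chi_rho, chi_4> = (1/12)[1*(4)*conj(3) + 3*(4)*conj(-1) + 4*(2 + 2*exp(2*I*pi/3))*conj(0) + 4*(2 + 2*exp(-2*I*pi/3))*conj(0)]
      = (1/12)[(12) + (-12) + (0) + (0)] = 0/12 = 0
(Exp terms are combined using exp(i*s)*conj(exp(i*t)) = exp(i*(s-t)), and sums of them are collapsed using the identity that for every m > 1 the m distinct m-th roots of unity sum to 0, e.g. 1 + exp(2*I*pi/3) + exp(-2*I*pi/3) = 0.)
Dimension check: dim(rho) = sum (mult * dim) = 2*1 + 2*1 + 0*1 + 0*3 = 4 = chi_rho(e) = 4.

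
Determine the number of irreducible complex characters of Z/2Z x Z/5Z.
10

Derivation: The number of irreducible complex representations of a finite group equals its number of conjugacy classes. Z/2Z x Z/5Z is abelian of order 10, so every element is its own conjugacy class: 10 classes, so Z/2Z x Z/5Z (order 10) has exactly 10 irreducible complex representations.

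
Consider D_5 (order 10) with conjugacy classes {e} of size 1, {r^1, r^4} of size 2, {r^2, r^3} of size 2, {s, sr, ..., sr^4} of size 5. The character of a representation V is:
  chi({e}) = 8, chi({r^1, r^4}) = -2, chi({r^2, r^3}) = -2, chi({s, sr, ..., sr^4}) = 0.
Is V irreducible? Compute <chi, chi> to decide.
Not irreducible (reducible): <chi, chi> = 8 > 1.

Reasoning: <chi, chi> = (1/|G|) sum_C |C| * |chi(C)|^2 = (1/10)[1*|8|^2 + 2*|-2|^2 + 2*|-2|^2 + 5*|0|^2]
  = (1/10)[(64) + (8) + (8) + (0)] = 80/10 = 8.
A character is irreducible iff <chi, chi> = 1, so this representation is reducible.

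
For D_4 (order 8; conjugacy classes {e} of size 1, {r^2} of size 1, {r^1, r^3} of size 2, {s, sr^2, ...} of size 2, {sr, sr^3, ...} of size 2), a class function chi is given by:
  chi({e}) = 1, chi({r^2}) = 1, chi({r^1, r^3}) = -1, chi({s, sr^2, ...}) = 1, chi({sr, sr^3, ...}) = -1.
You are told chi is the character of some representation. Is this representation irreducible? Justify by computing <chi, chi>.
Irreducible: <chi, chi> = 1.

Justification: <chi, chi> = (1/|G|) sum_C |C| * |chi(C)|^2 = (1/8)[1*|1|^2 + 1*|1|^2 + 2*|-1|^2 + 2*|1|^2 + 2*|-1|^2]
  = (1/8)[(1) + (1) + (2) + (2) + (2)] = 8/8 = 1.
A character is irreducible iff <chi, chi> = 1, so this representation is irreducible.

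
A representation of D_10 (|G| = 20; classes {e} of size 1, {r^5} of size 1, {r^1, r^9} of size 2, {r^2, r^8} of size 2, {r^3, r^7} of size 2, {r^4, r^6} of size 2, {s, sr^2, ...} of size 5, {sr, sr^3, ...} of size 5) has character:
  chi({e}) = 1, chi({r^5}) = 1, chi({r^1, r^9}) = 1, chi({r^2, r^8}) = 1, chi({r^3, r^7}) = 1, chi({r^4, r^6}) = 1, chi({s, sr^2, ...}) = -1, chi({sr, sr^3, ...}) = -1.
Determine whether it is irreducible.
Irreducible: <chi, chi> = 1.

Why: <chi, chi> = (1/|G|) sum_C |C| * |chi(C)|^2 = (1/20)[1*|1|^2 + 1*|1|^2 + 2*|1|^2 + 2*|1|^2 + 2*|1|^2 + 2*|1|^2 + 5*|-1|^2 + 5*|-1|^2]
  = (1/20)[(1) + (1) + (2) + (2) + (2) + (2) + (5) + (5)] = 20/20 = 1.
A character is irreducible iff <chi, chi> = 1, so this representation is irreducible.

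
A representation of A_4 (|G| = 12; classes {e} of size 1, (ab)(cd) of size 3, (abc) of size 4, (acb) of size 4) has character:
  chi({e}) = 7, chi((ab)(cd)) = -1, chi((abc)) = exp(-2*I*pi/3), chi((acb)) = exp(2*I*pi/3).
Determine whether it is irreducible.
Not irreducible (reducible): <chi, chi> = 5 > 1.

Explanation: <chi, chi> = (1/|G|) sum_C |C| * |chi(C)|^2 = (1/12)[1*|7|^2 + 3*|-1|^2 + 4*|exp(-2*I*pi/3)|^2 + 4*|exp(2*I*pi/3)|^2]
  = (1/12)[(49) + (3) + (4) + (4)] = 60/12 = 5.
(Exp terms are combined using exp(i*s)*conj(exp(i*t)) = exp(i*(s-t)), and sums of them are collapsed using the identity that for every m > 1 the m distinct m-th roots of unity sum to 0, e.g. 1 + exp(2*I*pi/3) + exp(-2*I*pi/3) = 0.)
A character is irreducible iff <chi, chi> = 1, so this representation is reducible.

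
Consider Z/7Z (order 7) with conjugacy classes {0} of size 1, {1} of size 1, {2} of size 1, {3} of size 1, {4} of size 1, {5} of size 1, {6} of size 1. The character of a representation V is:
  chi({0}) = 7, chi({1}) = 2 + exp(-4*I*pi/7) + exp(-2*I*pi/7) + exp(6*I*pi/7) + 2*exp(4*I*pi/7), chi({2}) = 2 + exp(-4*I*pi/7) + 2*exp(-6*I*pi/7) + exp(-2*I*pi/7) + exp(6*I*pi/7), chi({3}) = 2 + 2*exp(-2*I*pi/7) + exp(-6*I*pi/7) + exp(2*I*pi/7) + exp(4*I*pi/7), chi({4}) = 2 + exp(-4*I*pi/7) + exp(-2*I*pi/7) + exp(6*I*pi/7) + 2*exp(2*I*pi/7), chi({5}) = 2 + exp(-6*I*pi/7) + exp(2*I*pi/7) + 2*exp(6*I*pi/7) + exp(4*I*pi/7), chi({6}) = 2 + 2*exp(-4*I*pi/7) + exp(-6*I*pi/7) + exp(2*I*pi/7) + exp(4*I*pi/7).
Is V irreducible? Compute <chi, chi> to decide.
Not irreducible (reducible): <chi, chi> = 11 > 1.

Why: <chi, chi> = (1/|G|) sum_C |C| * |chi(C)|^2 = (1/7)[1*|7|^2 + 1*|2 + exp(-4*I*pi/7) + exp(-2*I*pi/7) + exp(6*I*pi/7) + 2*exp(4*I*pi/7)|^2 + 1*|2 + exp(-4*I*pi/7) + 2*exp(-6*I*pi/7) + exp(-2*I*pi/7) + exp(6*I*pi/7)|^2 + 1*|2 + 2*exp(-2*I*pi/7) + exp(-6*I*pi/7) + exp(2*I*pi/7) + exp(4*I*pi/7)|^2 + 1*|2 + exp(-4*I*pi/7) + exp(-2*I*pi/7) + exp(6*I*pi/7) + 2*exp(2*I*pi/7)|^2 + 1*|2 + exp(-6*I*pi/7) + exp(2*I*pi/7) + 2*exp(6*I*pi/7) + exp(4*I*pi/7)|^2 + 1*|2 + 2*exp(-4*I*pi/7) + exp(-6*I*pi/7) + exp(2*I*pi/7) + exp(4*I*pi/7)|^2]
  = (1/7)[(49) + (11 + 7*exp(-4*I*pi/7) + 5*exp(-2*I*pi/7) + 7*exp(-6*I*pi/7) + 7*exp(6*I*pi/7) + 5*exp(2*I*pi/7) + 7*exp(4*I*pi/7)) + (11 + 7*exp(-2*I*pi/7) + 5*exp(-4*I*pi/7) + 7*exp(-6*I*pi/7) + 7*exp(6*I*pi/7) + 5*exp(4*I*pi/7) + 7*exp(2*I*pi/7)) + (11 + 7*exp(-4*I*pi/7) + 7*exp(-2*I*pi/7) + 5*exp(-6*I*pi/7) + 5*exp(6*I*pi/7) + 7*exp(2*I*pi/7) + 7*exp(4*I*pi/7)) + (11 + 7*exp(-4*I*pi/7) + 7*exp(-2*I*pi/7) + 5*exp(-6*I*pi/7) + 5*exp(6*I*pi/7) + 7*exp(2*I*pi/7) + 7*exp(4*I*pi/7)) + (11 + 7*exp(-2*I*pi/7) + 5*exp(-4*I*pi/7) + 7*exp(-6*I*pi/7) + 7*exp(6*I*pi/7) + 5*exp(4*I*pi/7) + 7*exp(2*I*pi/7)) + (11 + 7*exp(-4*I*pi/7) + 5*exp(-2*I*pi/7) + 7*exp(-6*I*pi/7) + 7*exp(6*I*pi/7) + 5*exp(2*I*pi/7) + 7*exp(4*I*pi/7))] = 77/7 = 11.
(Exp terms are combined using exp(i*s)*conj(exp(i*t)) = exp(i*(s-t)), and sums of them are collapsed using the identity that for every m > 1 the m distinct m-th roots of unity sum to 0, e.g. 1 + exp(2*I*pi/3) + exp(-2*I*pi/3) = 0.)
A character is irreducible iff <chi, chi> = 1, so this representation is reducible.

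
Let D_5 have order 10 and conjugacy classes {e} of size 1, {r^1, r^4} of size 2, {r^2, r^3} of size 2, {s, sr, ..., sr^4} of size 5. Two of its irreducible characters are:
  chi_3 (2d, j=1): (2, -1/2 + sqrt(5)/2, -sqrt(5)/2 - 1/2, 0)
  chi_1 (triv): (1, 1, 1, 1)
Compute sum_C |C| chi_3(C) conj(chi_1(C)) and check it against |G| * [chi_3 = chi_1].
Sum = 0; so <chi_3, chi_1> = 0 (distinct irreducibles are orthogonal).

Solution. Compute term by term over conjugacy classes (|C| * chi_3(C) * conj(chi_1(C))):
  1*(2)*conj(1) + 2*(-1/2 + sqrt(5)/2)*conj(1) + 2*(-sqrt(5)/2 - 1/2)*conj(1) + 5*(0)*conj(1)
  = (2) + (-1 + sqrt(5)) + (-sqrt(5) - 1) + (0)
  = 0.
Dividing by |G| = 10 gives 0/10 = 0, matching the row-orthogonality relation <chi_3, chi_1> = [chi_3 = chi_1].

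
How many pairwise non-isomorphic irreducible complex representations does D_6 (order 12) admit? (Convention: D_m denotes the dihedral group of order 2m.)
6

Details: The number of irreducible complex representations of a finite group equals its number of conjugacy classes. D_6 has 6 conjugacy classes (n/2 + 3 for n even), so D_6 (order 12) has exactly 6 irreducible complex representations.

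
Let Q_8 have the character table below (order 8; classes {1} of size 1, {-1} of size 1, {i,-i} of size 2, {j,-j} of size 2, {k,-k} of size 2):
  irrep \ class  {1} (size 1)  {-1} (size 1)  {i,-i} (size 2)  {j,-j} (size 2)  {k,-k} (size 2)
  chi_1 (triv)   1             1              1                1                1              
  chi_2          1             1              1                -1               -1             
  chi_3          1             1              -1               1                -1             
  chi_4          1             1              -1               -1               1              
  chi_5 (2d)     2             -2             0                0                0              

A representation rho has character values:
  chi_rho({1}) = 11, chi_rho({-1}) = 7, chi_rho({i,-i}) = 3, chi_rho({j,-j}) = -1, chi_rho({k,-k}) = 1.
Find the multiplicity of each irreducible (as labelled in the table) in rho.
Multiplicities: chi_1: 3, chi_2: 3, chi_3: 1, chi_4: 2, chi_5: 1.

Derivation: Use <chi_rho, chi> = (1/|G|) sum_C |C| * chi_rho(C) * conj(chi(C)) with |G| = 8 for each irreducible chi in the table:
  <chi_rho, chi_1> = (1/8)[1*(11)*conj(1) + 1*(7)*conj(1) + 2*(3)*conj(1) + 2*(-1)*conj(1) + 2*(1)*conj(1)]
      = (1/8)[(11) + (7) + (6) + (-2) + (2)] = 24/8 = 3
  <chi_rho, chi_2> = (1/8)[1*(11)*conj(1) + 1*(7)*conj(1) + 2*(3)*conj(1) + 2*(-1)*conj(-1) + 2*(1)*conj(-1)]
      = (1/8)[(11) + (7) + (6) + (2) + (-2)] = 24/8 = 3
  <chi_rho, chi_3> = (1/8)[1*(11)*conj(1) + 1*(7)*conj(1) + 2*(3)*conj(-1) + 2*(-1)*conj(1) + 2*(1)*conj(-1)]
      = (1/8)[(11) + (7) + (-6) + (-2) + (-2)] = 8/8 = 1
  <chi_rho, chi_4> = (1/8)[1*(11)*conj(1) + 1*(7)*conj(1) + 2*(3)*conj(-1) + 2*(-1)*conj(-1) + 2*(1)*conj(1)]
      = (1/8)[(11) + (7) + (-6) + (2) + (2)] = 16/8 = 2
  <chi_rho, chi_5> = (1/8)[1*(11)*conj(2) + 1*(7)*conj(-2) + 2*(3)*conj(0) + 2*(-1)*conj(0) + 2*(1)*conj(0)]
      = (1/8)[(22) + (-14) + (0) + (0) + (0)] = 8/8 = 1
Dimension check: dim(rho) = sum (mult * dim) = 3*1 + 3*1 + 1*1 + 2*1 + 1*2 = 11 = chi_rho(e) = 11.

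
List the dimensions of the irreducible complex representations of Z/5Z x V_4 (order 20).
Dimensions: 1, 1, 1, 1, 1, 1, 1, 1, 1, 1, 1, 1, 1, 1, 1, 1, 1, 1, 1, 1

Why: There are 20 irreducibles (= number of conjugacy classes). Their dimensions d_i satisfy sum d_i^2 = |G| = 20: 1 + 1 + 1 + 1 + 1 + 1 + 1 + 1 + 1 + 1 + 1 + 1 + 1 + 1 + 1 + 1 + 1 + 1 + 1 + 1 = 20. (For the product with Z/5Z: each of the 5 1-dim characters of Z/5Z tensors with each irrep of V_4, giving 5 copies of each V_4-dimension.)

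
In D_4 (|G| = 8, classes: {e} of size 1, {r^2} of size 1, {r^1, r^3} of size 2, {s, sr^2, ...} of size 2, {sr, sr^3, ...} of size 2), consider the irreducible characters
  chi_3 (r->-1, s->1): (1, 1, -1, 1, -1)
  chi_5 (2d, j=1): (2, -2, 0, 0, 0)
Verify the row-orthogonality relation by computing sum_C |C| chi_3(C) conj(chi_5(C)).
Sum = 0; so <chi_3, chi_5> = 0 (distinct irreducibles are orthogonal).

Proof sketch: Compute term by term over conjugacy classes (|C| * chi_3(C) * conj(chi_5(C))):
  1*(1)*conj(2) + 1*(1)*conj(-2) + 2*(-1)*conj(0) + 2*(1)*conj(0) + 2*(-1)*conj(0)
  = (2) + (-2) + (0) + (0) + (0)
  = 0.
Dividing by |G| = 8 gives 0/8 = 0, matching the row-orthogonality relation <chi_3, chi_5> = [chi_3 = chi_5].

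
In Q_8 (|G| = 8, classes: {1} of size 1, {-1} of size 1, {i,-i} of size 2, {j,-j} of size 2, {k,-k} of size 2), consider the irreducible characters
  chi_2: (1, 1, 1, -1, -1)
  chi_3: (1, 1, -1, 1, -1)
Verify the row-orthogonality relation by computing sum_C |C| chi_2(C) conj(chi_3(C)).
Sum = 0; so <chi_2, chi_3> = 0 (distinct irreducibles are orthogonal).

Solution. Compute term by term over conjugacy classes (|C| * chi_2(C) * conj(chi_3(C))):
  1*(1)*conj(1) + 1*(1)*conj(1) + 2*(1)*conj(-1) + 2*(-1)*conj(1) + 2*(-1)*conj(-1)
  = (1) + (1) + (-2) + (-2) + (2)
  = 0.
Dividing by |G| = 8 gives 0/8 = 0, matching the row-orthogonality relation <chi_2, chi_3> = [chi_2 = chi_3].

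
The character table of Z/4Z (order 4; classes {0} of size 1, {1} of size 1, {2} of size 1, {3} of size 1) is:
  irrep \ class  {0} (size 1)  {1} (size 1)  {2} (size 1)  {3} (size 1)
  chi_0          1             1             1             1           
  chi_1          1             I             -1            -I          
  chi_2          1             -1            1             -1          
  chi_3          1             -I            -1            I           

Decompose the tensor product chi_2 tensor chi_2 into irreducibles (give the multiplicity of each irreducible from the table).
chi_2 tensor chi_2 = chi_0 (all other irreducibles have multiplicity 0).

Why: The character of a tensor product is the pointwise product (chi_2 * chi_2)(C) = chi_2(C) * chi_2(C):
  {0}: (1)*(1), {1}: (-1)*(-1), {2}: (1)*(1), {3}: (-1)*(-1)
so (chi_2 * chi_2) takes values
  {0} -> 1, {1} -> 1, {2} -> 1, {3} -> 1.
Now take the inner product of this character with each irreducible chi from the table, <chi_2*chi_2, chi> = (1/4) sum_C |C| (chi_2*chi_2)(C) conj(chi(C)):
  <chi_2*chi_2, chi_0> = (1/4)[1*(1)*conj(1) + 1*(1)*conj(1) + 1*(1)*conj(1) + 1*(1)*conj(1)]
      = (1/4)[(1) + (1) + (1) + (1)] = 4/4 = 1
  <chi_2*chi_2, chi_1> = (1/4)[1*(1)*conj(1) + 1*(1)*conj(I) + 1*(1)*conj(-1) + 1*(1)*conj(-I)]
      = (1/4)[(1) + (-I) + (-1) + (I)] = 0/4 = 0
  <chi_2*chi_2, chi_2> = (1/4)[1*(1)*conj(1) + 1*(1)*conj(-1) + 1*(1)*conj(1) + 1*(1)*conj(-1)]
      = (1/4)[(1) + (-1) + (1) + (-1)] = 0/4 = 0
  <chi_2*chi_2, chi_3> = (1/4)[1*(1)*conj(1) + 1*(1)*conj(-I) + 1*(1)*conj(-1) + 1*(1)*conj(I)]
      = (1/4)[(1) + (I) + (-1) + (-I)] = 0/4 = 0
(Exp terms are combined using exp(i*s)*conj(exp(i*t)) = exp(i*(s-t)), and sums of them are collapsed using the identity that for every m > 1 the m distinct m-th roots of unity sum to 0, e.g. 1 + exp(2*I*pi/3) + exp(-2*I*pi/3) = 0.)
Hence the multiplicities are chi_0: 1. Dimension check: dim(chi_2)*dim(chi_2) = 1*1 = 1 and sum (mult * dim) = 1*1 = 1.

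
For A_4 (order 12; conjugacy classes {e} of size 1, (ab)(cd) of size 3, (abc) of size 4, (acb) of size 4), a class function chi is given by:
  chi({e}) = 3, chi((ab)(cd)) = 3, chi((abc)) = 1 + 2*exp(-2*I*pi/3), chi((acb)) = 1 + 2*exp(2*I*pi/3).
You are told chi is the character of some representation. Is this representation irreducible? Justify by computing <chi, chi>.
Not irreducible (reducible): <chi, chi> = 5 > 1.

Working: <chi, chi> = (1/|G|) sum_C |C| * |chi(C)|^2 = (1/12)[1*|3|^2 + 3*|3|^2 + 4*|1 + 2*exp(-2*I*pi/3)|^2 + 4*|1 + 2*exp(2*I*pi/3)|^2]
  = (1/12)[(9) + (27) + (12) + (12)] = 60/12 = 5.
(Exp terms are combined using exp(i*s)*conj(exp(i*t)) = exp(i*(s-t)), and sums of them are collapsed using the identity that for every m > 1 the m distinct m-th roots of unity sum to 0, e.g. 1 + exp(2*I*pi/3) + exp(-2*I*pi/3) = 0.)
A character is irreducible iff <chi, chi> = 1, so this representation is reducible.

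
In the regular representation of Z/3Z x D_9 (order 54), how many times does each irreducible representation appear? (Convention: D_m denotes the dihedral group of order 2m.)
Each irreducible V_i of dimension d_i appears with multiplicity d_i, i.e. rho_reg = (direct sum over all irreducibles V_i) d_i V_i. The irreducible dimensions for Z/3Z x D_9 are 1, 1, 1, 1, 1, 1, 2, 2, 2, 2, 2, 2, 2, 2, 2, 2, 2, 2: 6 irreducibles of dimension 1, each with multiplicity 1; 12 irreducibles of dimension 2, each with multiplicity 2. Total dimension 6*1*1 + 12*2*2 = 54 = |G|.

Solution. General theorem: in the regular representation of a finite group G, each irreducible appears with multiplicity equal to its dimension. Check: dim(rho_reg) = sum d_i^2 = 1 + 1 + 1 + 1 + 1 + 1 + 4 + 4 + 4 + 4 + 4 + 4 + 4 + 4 + 4 + 4 + 4 + 4 = 54 = |G|.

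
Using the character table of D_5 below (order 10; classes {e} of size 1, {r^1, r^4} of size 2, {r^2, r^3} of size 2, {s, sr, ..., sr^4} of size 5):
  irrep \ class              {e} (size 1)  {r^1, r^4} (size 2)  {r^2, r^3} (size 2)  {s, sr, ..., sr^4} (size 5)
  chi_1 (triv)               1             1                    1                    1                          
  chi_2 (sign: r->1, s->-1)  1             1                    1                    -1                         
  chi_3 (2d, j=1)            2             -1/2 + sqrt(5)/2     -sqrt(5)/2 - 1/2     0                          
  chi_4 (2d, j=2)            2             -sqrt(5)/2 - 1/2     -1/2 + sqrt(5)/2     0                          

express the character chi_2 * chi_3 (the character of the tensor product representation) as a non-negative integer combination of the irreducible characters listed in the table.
chi_2 tensor chi_3 = chi_3 (all other irreducibles have multiplicity 0).

Reasoning: The character of a tensor product is the pointwise product (chi_2 * chi_3)(C) = chi_2(C) * chi_3(C):
  {e}: (1)*(2), {r^1, r^4}: (1)*(-1/2 + sqrt(5)/2), {r^2, r^3}: (1)*(-sqrt(5)/2 - 1/2), {s, sr, ..., sr^4}: (-1)*(0)
so (chi_2 * chi_3) takes values
  {e} -> 2, {r^1, r^4} -> -1/2 + sqrt(5)/2, {r^2, r^3} -> -sqrt(5)/2 - 1/2, {s, sr, ..., sr^4} -> 0.
Now take the inner product of this character with each irreducible chi from the table, <chi_2*chi_3, chi> = (1/10) sum_C |C| (chi_2*chi_3)(C) conj(chi(C)):
  <chi_2*chi_3, chi_1> = (1/10)[1*(2)*conj(1) + 2*(-1/2 + sqrt(5)/2)*conj(1) + 2*(-sqrt(5)/2 - 1/2)*conj(1) + 5*(0)*conj(1)]
      = (1/10)[(2) + (-1 + sqrt(5)) + (-sqrt(5) - 1) + (0)] = 0/10 = 0
  <chi_2*chi_3, chi_2> = (1/10)[1*(2)*conj(1) + 2*(-1/2 + sqrt(5)/2)*conj(1) + 2*(-sqrt(5)/2 - 1/2)*conj(1) + 5*(0)*conj(-1)]
      = (1/10)[(2) + (-1 + sqrt(5)) + (-sqrt(5) - 1) + (0)] = 0/10 = 0
  <chi_2*chi_3, chi_3> = (1/10)[1*(2)*conj(2) + 2*(-1/2 + sqrt(5)/2)*conj(-1/2 + sqrt(5)/2) + 2*(-sqrt(5)/2 - 1/2)*conj(-sqrt(5)/2 - 1/2) + 5*(0)*conj(0)]
      = (1/10)[(4) + (3 - sqrt(5)) + (sqrt(5) + 3) + (0)] = 10/10 = 1
  <chi_2*chi_3, chi_4> = (1/10)[1*(2)*conj(2) + 2*(-1/2 + sqrt(5)/2)*conj(-sqrt(5)/2 - 1/2) + 2*(-sqrt(5)/2 - 1/2)*conj(-1/2 + sqrt(5)/2) + 5*(0)*conj(0)]
      = (1/10)[(4) + (-2) + (-2) + (0)] = 0/10 = 0
Hence the multiplicities are chi_3: 1. Dimension check: dim(chi_2)*dim(chi_3) = 1*2 = 2 and sum (mult * dim) = 1*2 = 2.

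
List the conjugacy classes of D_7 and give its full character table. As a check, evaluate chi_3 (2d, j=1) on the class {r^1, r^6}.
Conjugacy classes: {e} of size 1, {r^1, r^6} of size 2, {r^2, r^5} of size 2, {r^3, r^4} of size 2, {s, sr, ..., sr^6} of size 7.
Character table:
  irrep \ class              {e} (size 1)  {r^1, r^6} (size 2)  {r^2, r^5} (size 2)  {r^3, r^4} (size 2)  {s, sr, ..., sr^6} (size 7)
  chi_1 (triv)               1             1                    1                    1                    1                          
  chi_2 (sign: r->1, s->-1)  1             1                    1                    1                    -1                         
  chi_3 (2d, j=1)            2             2*cos(2*pi/7)        -2*cos(3*pi/7)       -2*cos(pi/7)         0                          
  chi_4 (2d, j=2)            2             -2*cos(3*pi/7)       -2*cos(pi/7)         2*cos(2*pi/7)        0                          
  chi_5 (2d, j=3)            2             -2*cos(pi/7)         2*cos(2*pi/7)        -2*cos(3*pi/7)       0                          

Spot check: chi_3 (2d, j=1) on {r^1, r^6} = 2*cos(2*pi/7).

D_7 has order 2*7 = 14 with 5 conjugacy classes, hence 5 irreducibles. Sum of squared dims 1 + 1 + 4 + 4 + 4 = 14 = |G|. Linear characters come from the abelianisation; the 2-dimensional irreps have character r^k -> 2*cos(2*pi*j*k/7), reflections -> 0.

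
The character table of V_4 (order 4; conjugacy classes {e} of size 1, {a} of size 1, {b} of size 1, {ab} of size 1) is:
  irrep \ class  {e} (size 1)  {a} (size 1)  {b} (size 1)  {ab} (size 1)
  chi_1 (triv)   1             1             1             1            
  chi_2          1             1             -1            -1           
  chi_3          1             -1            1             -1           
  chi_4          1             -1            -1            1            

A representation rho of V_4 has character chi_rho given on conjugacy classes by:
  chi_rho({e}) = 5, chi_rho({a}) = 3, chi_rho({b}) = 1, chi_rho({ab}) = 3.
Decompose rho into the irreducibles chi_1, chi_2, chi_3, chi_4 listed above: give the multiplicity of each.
Multiplicities: chi_1: 3, chi_2: 1, chi_3: 0, chi_4: 1.

Details: Use <chi_rho, chi> = (1/|G|) sum_C |C| * chi_rho(C) * conj(chi(C)) with |G| = 4 for each irreducible chi in the table:
  <chi_rho, chi_1> = (1/4)[1*(5)*conj(1) + 1*(3)*conj(1) + 1*(1)*conj(1) + 1*(3)*conj(1)]
      = (1/4)[(5) + (3) + (1) + (3)] = 12/4 = 3
  <chi_rho, chi_2> = (1/4)[1*(5)*conj(1) + 1*(3)*conj(1) + 1*(1)*conj(-1) + 1*(3)*conj(-1)]
      = (1/4)[(5) + (3) + (-1) + (-3)] = 4/4 = 1
  <chi_rho, chi_3> = (1/4)[1*(5)*conj(1) + 1*(3)*conj(-1) + 1*(1)*conj(1) + 1*(3)*conj(-1)]
      = (1/4)[(5) + (-3) + (1) + (-3)] = 0/4 = 0
  <chi_rho, chi_4> = (1/4)[1*(5)*conj(1) + 1*(3)*conj(-1) + 1*(1)*conj(-1) + 1*(3)*conj(1)]
      = (1/4)[(5) + (-3) + (-1) + (3)] = 4/4 = 1
Dimension check: dim(rho) = sum (mult * dim) = 3*1 + 1*1 + 0*1 + 1*1 = 5 = chi_rho(e) = 5.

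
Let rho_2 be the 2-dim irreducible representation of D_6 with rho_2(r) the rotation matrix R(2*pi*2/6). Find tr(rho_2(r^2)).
chi_{rho_2}(r^2) = 2*cos(2*pi*2*2/6) = -1

Explanation: rho_2(r^2) is rotation by angle 2*pi*2*2/6, whose trace is 2*cos(2*pi*2*2/6) = -1.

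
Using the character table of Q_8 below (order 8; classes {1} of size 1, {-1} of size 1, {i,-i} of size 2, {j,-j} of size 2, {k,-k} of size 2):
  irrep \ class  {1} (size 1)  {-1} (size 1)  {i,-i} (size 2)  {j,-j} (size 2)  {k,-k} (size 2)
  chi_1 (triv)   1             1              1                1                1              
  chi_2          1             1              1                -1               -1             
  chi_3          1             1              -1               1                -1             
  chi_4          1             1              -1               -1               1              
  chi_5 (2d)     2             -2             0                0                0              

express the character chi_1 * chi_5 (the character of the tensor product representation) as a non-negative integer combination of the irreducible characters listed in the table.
chi_1 tensor chi_5 = chi_5 (all other irreducibles have multiplicity 0).

Proof sketch: The character of a tensor product is the pointwise product (chi_1 * chi_5)(C) = chi_1(C) * chi_5(C):
  {1}: (1)*(2), {-1}: (1)*(-2), {i,-i}: (1)*(0), {j,-j}: (1)*(0), {k,-k}: (1)*(0)
so (chi_1 * chi_5) takes values
  {1} -> 2, {-1} -> -2, {i,-i} -> 0, {j,-j} -> 0, {k,-k} -> 0.
Now take the inner product of this character with each irreducible chi from the table, <chi_1*chi_5, chi> = (1/8) sum_C |C| (chi_1*chi_5)(C) conj(chi(C)):
  <chi_1*chi_5, chi_1> = (1/8)[1*(2)*conj(1) + 1*(-2)*conj(1) + 2*(0)*conj(1) + 2*(0)*conj(1) + 2*(0)*conj(1)]
      = (1/8)[(2) + (-2) + (0) + (0) + (0)] = 0/8 = 0
  <chi_1*chi_5, chi_2> = (1/8)[1*(2)*conj(1) + 1*(-2)*conj(1) + 2*(0)*conj(1) + 2*(0)*conj(-1) + 2*(0)*conj(-1)]
      = (1/8)[(2) + (-2) + (0) + (0) + (0)] = 0/8 = 0
  <chi_1*chi_5, chi_3> = (1/8)[1*(2)*conj(1) + 1*(-2)*conj(1) + 2*(0)*conj(-1) + 2*(0)*conj(1) + 2*(0)*conj(-1)]
      = (1/8)[(2) + (-2) + (0) + (0) + (0)] = 0/8 = 0
  <chi_1*chi_5, chi_4> = (1/8)[1*(2)*conj(1) + 1*(-2)*conj(1) + 2*(0)*conj(-1) + 2*(0)*conj(-1) + 2*(0)*conj(1)]
      = (1/8)[(2) + (-2) + (0) + (0) + (0)] = 0/8 = 0
  <chi_1*chi_5, chi_5> = (1/8)[1*(2)*conj(2) + 1*(-2)*conj(-2) + 2*(0)*conj(0) + 2*(0)*conj(0) + 2*(0)*conj(0)]
      = (1/8)[(4) + (4) + (0) + (0) + (0)] = 8/8 = 1
Hence the multiplicities are chi_5: 1. Dimension check: dim(chi_1)*dim(chi_5) = 1*2 = 2 and sum (mult * dim) = 1*2 = 2.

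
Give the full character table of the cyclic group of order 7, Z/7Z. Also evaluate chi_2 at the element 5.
Character table of Z/7Z (irreps indexed chi_0,...,chi_6 with chi_k(m) = zeta_7^(k*m), zeta_7 = exp(2*pi*i/7)):
  irrep \ class  {0} (size 1)  {1} (size 1)    {2} (size 1)    {3} (size 1)    {4} (size 1)    {5} (size 1)    {6} (size 1)  
  chi_0          1             1               1               1               1               1               1             
  chi_1          1             exp(2*I*pi/7)   exp(4*I*pi/7)   exp(6*I*pi/7)   exp(-6*I*pi/7)  exp(-4*I*pi/7)  exp(-2*I*pi/7)
  chi_2          1             exp(4*I*pi/7)   exp(-6*I*pi/7)  exp(-2*I*pi/7)  exp(2*I*pi/7)   exp(6*I*pi/7)   exp(-4*I*pi/7)
  chi_3          1             exp(6*I*pi/7)   exp(-2*I*pi/7)  exp(4*I*pi/7)   exp(-4*I*pi/7)  exp(2*I*pi/7)   exp(-6*I*pi/7)
  chi_4          1             exp(-6*I*pi/7)  exp(2*I*pi/7)   exp(-4*I*pi/7)  exp(4*I*pi/7)   exp(-2*I*pi/7)  exp(6*I*pi/7) 
  chi_5          1             exp(-4*I*pi/7)  exp(6*I*pi/7)   exp(2*I*pi/7)   exp(-2*I*pi/7)  exp(-6*I*pi/7)  exp(4*I*pi/7) 
  chi_6          1             exp(-2*I*pi/7)  exp(-4*I*pi/7)  exp(-6*I*pi/7)  exp(6*I*pi/7)   exp(4*I*pi/7)   exp(2*I*pi/7) 

Spot check: chi_2(5) = zeta_7^(2*5) = zeta_7^10 = exp(6*I*pi/7).

Solution. Z/7Z is abelian, so all 7 irreducible complex representations are 1-dimensional. They are given by chi_k(m) = zeta_7^(k*m) for k = 0,...,6. Row orthogonality: sum_m chi_k(m) conj(chi_l(m)) = 7 * [k = l].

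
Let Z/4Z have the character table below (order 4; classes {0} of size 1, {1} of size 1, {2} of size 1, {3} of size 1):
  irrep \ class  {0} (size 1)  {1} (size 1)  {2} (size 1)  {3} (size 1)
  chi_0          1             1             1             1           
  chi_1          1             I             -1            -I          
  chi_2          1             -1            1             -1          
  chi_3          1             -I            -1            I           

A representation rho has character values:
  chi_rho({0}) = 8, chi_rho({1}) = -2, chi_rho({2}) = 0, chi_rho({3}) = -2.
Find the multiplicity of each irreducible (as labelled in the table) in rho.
Multiplicities: chi_0: 1, chi_1: 2, chi_2: 3, chi_3: 2.

Solution. Use <chi_rho, chi> = (1/|G|) sum_C |C| * chi_rho(C) * conj(chi(C)) with |G| = 4 for each irreducible chi in the table:
  <chi_rho, chi_0> = (1/4)[1*(8)*conj(1) + 1*(-2)*conj(1) + 1*(0)*conj(1) + 1*(-2)*conj(1)]
      = (1/4)[(8) + (-2) + (0) + (-2)] = 4/4 = 1
  <chi_rho, chi_1> = (1/4)[1*(8)*conj(1) + 1*(-2)*conj(I) + 1*(0)*conj(-1) + 1*(-2)*conj(-I)]
      = (1/4)[(8) + (2*I) + (0) + (-2*I)] = 8/4 = 2
  <chi_rho, chi_2> = (1/4)[1*(8)*conj(1) + 1*(-2)*conj(-1) + 1*(0)*conj(1) + 1*(-2)*conj(-1)]
      = (1/4)[(8) + (2) + (0) + (2)] = 12/4 = 3
  <chi_rho, chi_3> = (1/4)[1*(8)*conj(1) + 1*(-2)*conj(-I) + 1*(0)*conj(-1) + 1*(-2)*conj(I)]
      = (1/4)[(8) + (-2*I) + (0) + (2*I)] = 8/4 = 2
(Exp terms are combined using exp(i*s)*conj(exp(i*t)) = exp(i*(s-t)), and sums of them are collapsed using the identity that for every m > 1 the m distinct m-th roots of unity sum to 0, e.g. 1 + exp(2*I*pi/3) + exp(-2*I*pi/3) = 0.)
Dimension check: dim(rho) = sum (mult * dim) = 1*1 + 2*1 + 3*1 + 2*1 = 8 = chi_rho(e) = 8.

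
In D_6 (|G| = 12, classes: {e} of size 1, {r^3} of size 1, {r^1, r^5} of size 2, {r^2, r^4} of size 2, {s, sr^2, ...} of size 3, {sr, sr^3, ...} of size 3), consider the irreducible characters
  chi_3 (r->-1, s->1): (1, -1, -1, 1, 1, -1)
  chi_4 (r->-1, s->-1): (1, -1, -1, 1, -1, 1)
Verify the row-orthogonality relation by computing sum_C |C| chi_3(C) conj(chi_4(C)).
Sum = 0; so <chi_3, chi_4> = 0 (distinct irreducibles are orthogonal).

Solution. Compute term by term over conjugacy classes (|C| * chi_3(C) * conj(chi_4(C))):
  1*(1)*conj(1) + 1*(-1)*conj(-1) + 2*(-1)*conj(-1) + 2*(1)*conj(1) + 3*(1)*conj(-1) + 3*(-1)*conj(1)
  = (1) + (1) + (2) + (2) + (-3) + (-3)
  = 0.
Dividing by |G| = 12 gives 0/12 = 0, matching the row-orthogonality relation <chi_3, chi_4> = [chi_3 = chi_4].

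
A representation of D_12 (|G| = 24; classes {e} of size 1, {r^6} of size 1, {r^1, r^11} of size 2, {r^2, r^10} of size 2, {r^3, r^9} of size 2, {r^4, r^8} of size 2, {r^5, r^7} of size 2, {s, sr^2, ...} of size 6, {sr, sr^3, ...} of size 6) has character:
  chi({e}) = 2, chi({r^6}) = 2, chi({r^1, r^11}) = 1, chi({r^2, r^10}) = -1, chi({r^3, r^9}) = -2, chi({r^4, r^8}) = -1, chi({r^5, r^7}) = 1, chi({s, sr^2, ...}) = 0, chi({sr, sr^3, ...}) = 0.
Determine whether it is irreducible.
Irreducible: <chi, chi> = 1.

Details: <chi, chi> = (1/|G|) sum_C |C| * |chi(C)|^2 = (1/24)[1*|2|^2 + 1*|2|^2 + 2*|1|^2 + 2*|-1|^2 + 2*|-2|^2 + 2*|-1|^2 + 2*|1|^2 + 6*|0|^2 + 6*|0|^2]
  = (1/24)[(4) + (4) + (2) + (2) + (8) + (2) + (2) + (0) + (0)] = 24/24 = 1.
A character is irreducible iff <chi, chi> = 1, so this representation is irreducible.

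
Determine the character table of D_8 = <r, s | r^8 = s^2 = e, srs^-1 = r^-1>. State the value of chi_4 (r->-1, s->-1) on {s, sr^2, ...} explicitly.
Conjugacy classes: {e} of size 1, {r^4} of size 1, {r^1, r^7} of size 2, {r^2, r^6} of size 2, {r^3, r^5} of size 2, {s, sr^2, ...} of size 4, {sr, sr^3, ...} of size 4.
Character table:
  irrep \ class              {e} (size 1)  {r^4} (size 1)  {r^1, r^7} (size 2)  {r^2, r^6} (size 2)  {r^3, r^5} (size 2)  {s, sr^2, ...} (size 4)  {sr, sr^3, ...} (size 4)
  chi_1 (triv)               1             1               1                    1                    1                    1                        1                       
  chi_2 (sign: r->1, s->-1)  1             1               1                    1                    1                    -1                       -1                      
  chi_3 (r->-1, s->1)        1             1               -1                   1                    -1                   1                        -1                      
  chi_4 (r->-1, s->-1)       1             1               -1                   1                    -1                   -1                       1                       
  chi_5 (2d, j=1)            2             -2              sqrt(2)              0                    -sqrt(2)             0                        0                       
  chi_6 (2d, j=2)            2             2               0                    -2                   0                    0                        0                       
  chi_7 (2d, j=3)            2             -2              -sqrt(2)             0                    sqrt(2)              0                        0                       

Spot check: chi_4 (r->-1, s->-1) on {s, sr^2, ...} = -1.

Justification: D_8 has order 2*8 = 16 with 7 conjugacy classes, hence 7 irreducibles. Sum of squared dims 1 + 1 + 1 + 1 + 4 + 4 + 4 = 16 = |G|. Linear characters come from the abelianisation; the 2-dimensional irreps have character r^k -> 2*cos(2*pi*j*k/8), reflections -> 0.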